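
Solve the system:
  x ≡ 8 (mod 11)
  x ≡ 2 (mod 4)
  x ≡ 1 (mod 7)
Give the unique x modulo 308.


Moduli 11, 4, 7 are pairwise coprime; by CRT there is a unique solution modulo M = 11 · 4 · 7 = 308.
Solve pairwise, accumulating the modulus:
  Start with x ≡ 8 (mod 11).
  Combine with x ≡ 2 (mod 4): since gcd(11, 4) = 1, we get a unique residue mod 44.
    Write x = 8 + 11·t and substitute into x ≡ 2 (mod 4): 11·t ≡ 2 − 8 = -6 (mod 4).
    Reduce coefficients mod 4: 3·t ≡ 2 (mod 4).
    The inverse of 3 mod 4 is 3 (since 3·3 = 9 = 2·4 + 1), so t ≡ 3·2 = 6 ≡ 2 (mod 4).
    Then x = 8 + 11·2 = 30, valid modulo lcm(11, 4) = 44: x ≡ 30 (mod 44).
  Combine with x ≡ 1 (mod 7): since gcd(44, 7) = 1, we get a unique residue mod 308.
    Write x = 30 + 44·t and substitute into x ≡ 1 (mod 7): 44·t ≡ 1 − 30 = -29 (mod 7).
    Reduce coefficients mod 7: 2·t ≡ 6 (mod 7).
    The inverse of 2 mod 7 is 4 (since 2·4 = 8 = 1·7 + 1), so t ≡ 4·6 = 24 ≡ 3 (mod 7).
    Then x = 30 + 44·3 = 162, valid modulo lcm(44, 7) = 308: x ≡ 162 (mod 308).
Verify: 162 mod 11 = 8 ✓, 162 mod 4 = 2 ✓, 162 mod 7 = 1 ✓.

x ≡ 162 (mod 308).


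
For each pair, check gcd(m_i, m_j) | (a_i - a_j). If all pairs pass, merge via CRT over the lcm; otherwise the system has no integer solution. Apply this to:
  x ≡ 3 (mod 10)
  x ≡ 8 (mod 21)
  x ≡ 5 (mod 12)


Moduli 10, 21, 12 are not pairwise coprime, so CRT works modulo lcm(m_i) when all pairwise compatibility conditions hold.
Pairwise compatibility: gcd(m_i, m_j) must divide a_i - a_j for every pair.
Merge one congruence at a time:
  Start: x ≡ 3 (mod 10).
  Combine with x ≡ 8 (mod 21): gcd(10, 21) = 1; 8 - 3 = 5, which IS divisible by 1, so compatible.
    Write x = 3 + 10·t and substitute into x ≡ 8 (mod 21): 10·t ≡ 8 − 3 = 5 (mod 21).
    The inverse of 10 mod 21 is 19 (since 10·19 = 190 = 9·21 + 1), so t ≡ 19·5 = 95 ≡ 11 (mod 21).
    Then x = 3 + 10·11 = 113, valid modulo lcm(10, 21) = 210: x ≡ 113 (mod 210).
  Combine with x ≡ 5 (mod 12): gcd(210, 12) = 6; 5 - 113 = -108, which IS divisible by 6, so compatible.
    Write x = 113 + 210·t and substitute into x ≡ 5 (mod 12): 210·t ≡ 5 − 113 = -108 (mod 12).
    Divide the congruence (and modulus) by g = 6: 35·t ≡ -18 (mod 2).
    Reduce coefficients mod 2: 1·t ≡ 0 (mod 2).
    So t ≡ 0 (mod 2).
    Then x = 113 + 210·0 = 113, valid modulo lcm(210, 12) = 420: x ≡ 113 (mod 420).
Verify: 113 mod 10 = 3, 113 mod 21 = 8, 113 mod 12 = 5.

x ≡ 113 (mod 420).


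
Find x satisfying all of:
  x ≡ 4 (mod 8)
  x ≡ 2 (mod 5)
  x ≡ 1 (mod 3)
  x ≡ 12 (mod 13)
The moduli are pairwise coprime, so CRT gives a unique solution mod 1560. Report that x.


Product of moduli M = 8 · 5 · 3 · 13 = 1560.
Merge one congruence at a time:
  Start: x ≡ 4 (mod 8).
  Combine with x ≡ 2 (mod 5); new modulus lcm = 40.
    Write x = 4 + 8·t and substitute into x ≡ 2 (mod 5): 8·t ≡ 2 − 4 = -2 (mod 5).
    Reduce coefficients mod 5: 3·t ≡ 3 (mod 5).
    The inverse of 3 mod 5 is 2 (since 3·2 = 6 = 1·5 + 1), so t ≡ 2·3 = 6 ≡ 1 (mod 5).
    Then x = 4 + 8·1 = 12, valid modulo lcm(8, 5) = 40: x ≡ 12 (mod 40).
  Combine with x ≡ 1 (mod 3); new modulus lcm = 120.
    Write x = 12 + 40·t and substitute into x ≡ 1 (mod 3): 40·t ≡ 1 − 12 = -11 (mod 3).
    Reduce coefficients mod 3: 1·t ≡ 1 (mod 3).
    So t ≡ 1 (mod 3).
    Then x = 12 + 40·1 = 52, valid modulo lcm(40, 3) = 120: x ≡ 52 (mod 120).
  Combine with x ≡ 12 (mod 13); new modulus lcm = 1560.
    Write x = 52 + 120·t and substitute into x ≡ 12 (mod 13): 120·t ≡ 12 − 52 = -40 (mod 13).
    Reduce coefficients mod 13: 3·t ≡ 12 (mod 13).
    The inverse of 3 mod 13 is 9 (since 3·9 = 27 = 2·13 + 1), so t ≡ 9·12 = 108 ≡ 4 (mod 13).
    Then x = 52 + 120·4 = 532, valid modulo lcm(120, 13) = 1560: x ≡ 532 (mod 1560).
Verify against each original: 532 mod 8 = 4, 532 mod 5 = 2, 532 mod 3 = 1, 532 mod 13 = 12.

x ≡ 532 (mod 1560).


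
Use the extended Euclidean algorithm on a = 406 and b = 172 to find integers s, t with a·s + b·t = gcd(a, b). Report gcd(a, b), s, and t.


Euclidean algorithm on (406, 172) — divide until remainder is 0:
  406 = 2 · 172 + 62
  172 = 2 · 62 + 48
  62 = 1 · 48 + 14
  48 = 3 · 14 + 6
  14 = 2 · 6 + 2
  6 = 3 · 2 + 0
gcd(406, 172) = 2.
Track Bezout coefficients alongside the remainders: start with r₀ = 406 = a·1 + b·0 (s = 1, t = 0) and r₁ = 172 = a·0 + b·1 (s = 0, t = 1); each new remainder r_{k+1} = r_{k-1} − q_k·r_k inherits s_{k+1} = s_{k-1} − q_k·s_k, t_{k+1} = t_{k-1} − q_k·t_k, so r_k = a·s_k + b·t_k at every step:
  q = 2: r = 62, s = 1 − 2·0 = 1, t = 0 − 2·1 = -2  (check: 406·1 + 172·(-2) = 62)
  q = 2: r = 48, s = 0 − 2·1 = -2, t = 1 − 2·(-2) = 5  (check: 406·(-2) + 172·5 = 48)
  q = 1: r = 14, s = 1 − 1·(-2) = 3, t = -2 − 1·5 = -7  (check: 406·3 + 172·(-7) = 14)
  q = 3: r = 6, s = -2 − 3·3 = -11, t = 5 − 3·(-7) = 26  (check: 406·(-11) + 172·26 = 6)
  q = 2: r = 2, s = 3 − 2·(-11) = 25, t = -7 − 2·26 = -59  (check: 406·25 + 172·(-59) = 2)
The row with r = 2 (the gcd) gives the Bezout coefficients s = 25, t = -59.
Result: 406 · (25) + 172 · (-59) = 2.

gcd(406, 172) = 2; s = 25, t = -59 (check: 406·25 + 172·(-59) = 2).


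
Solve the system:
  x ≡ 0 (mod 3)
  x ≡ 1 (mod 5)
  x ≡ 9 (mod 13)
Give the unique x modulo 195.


Moduli 3, 5, 13 are pairwise coprime; by CRT there is a unique solution modulo M = 3 · 5 · 13 = 195.
Solve pairwise, accumulating the modulus:
  Start with x ≡ 0 (mod 3).
  Combine with x ≡ 1 (mod 5): since gcd(3, 5) = 1, we get a unique residue mod 15.
    Write x = 0 + 3·t and substitute into x ≡ 1 (mod 5): 3·t ≡ 1 − 0 = 1 (mod 5).
    The inverse of 3 mod 5 is 2 (since 3·2 = 6 = 1·5 + 1), so t ≡ 2·1 = 2 ≡ 2 (mod 5).
    Then x = 0 + 3·2 = 6, valid modulo lcm(3, 5) = 15: x ≡ 6 (mod 15).
  Combine with x ≡ 9 (mod 13): since gcd(15, 13) = 1, we get a unique residue mod 195.
    Write x = 6 + 15·t and substitute into x ≡ 9 (mod 13): 15·t ≡ 9 − 6 = 3 (mod 13).
    Reduce coefficients mod 13: 2·t ≡ 3 (mod 13).
    The inverse of 2 mod 13 is 7 (since 2·7 = 14 = 1·13 + 1), so t ≡ 7·3 = 21 ≡ 8 (mod 13).
    Then x = 6 + 15·8 = 126, valid modulo lcm(15, 13) = 195: x ≡ 126 (mod 195).
Verify: 126 mod 3 = 0 ✓, 126 mod 5 = 1 ✓, 126 mod 13 = 9 ✓.

x ≡ 126 (mod 195).


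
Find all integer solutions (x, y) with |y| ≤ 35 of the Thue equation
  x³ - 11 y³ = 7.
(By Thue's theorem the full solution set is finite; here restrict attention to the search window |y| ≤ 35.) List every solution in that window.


The equation is x³ - 11y³ = 7. For fixed y, x³ = 11·y³ + 7, so a solution requires the RHS to be a perfect cube.
Strategy: iterate y from -35 to 35, compute RHS = 11·y³ + 7, and check whether it is a (positive or negative) perfect cube.
Check small values of y:
  y = 0: RHS = 7 is not a perfect cube.
  y = 1: RHS = 18 is not a perfect cube.
  y = -1: RHS = -4 is not a perfect cube.
  y = 2: RHS = 95 is not a perfect cube.
  y = -2: RHS = -81 is not a perfect cube.
  y = 3: RHS = 304 is not a perfect cube.
  y = -3: RHS = -290 is not a perfect cube.
Continuing the search up to |y| = 35 finds no solutions either.
No (x, y) in the scanned range satisfies the equation.

No integer solutions with |y| ≤ 35.


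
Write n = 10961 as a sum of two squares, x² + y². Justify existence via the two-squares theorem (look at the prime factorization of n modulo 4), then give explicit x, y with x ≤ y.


Step 1: Factor n = 10961 = 97 · 113.
Step 2: Check the mod-4 condition on each prime factor: 97 ≡ 1 (mod 4), exponent 1; 113 ≡ 1 (mod 4), exponent 1.
All primes ≡ 3 (mod 4) appear to even exponent (or don't appear), so by the two-squares theorem n IS expressible as a sum of two squares.
Step 3: Build a representation. Here n = 97 · 113 is a product of primes ≡ 1 (mod 4). Each prime p ≡ 1 (mod 4) is itself a sum of two squares; find a² by testing p − a² for a perfect square:
  97: 97 − 1² = 96, 97 − 2² = 93, 97 − 3² = 88, 97 − 4² = 81 = 9² ⇒ 97 = 4² + 9².
  113: 113 − 1² = 112, 113 − 2² = 109, 113 − 3² = 104, 113 − 4² = 97, 113 − 5² = 88, 113 − 6² = 77, 113 − 7² = 64 = 8² ⇒ 113 = 7² + 8².
  Combine using the Brahmagupta–Fibonacci identity (a² + b²)(c² + d²) = (ac − bd)² + (ad + bc)² = (ac + bd)² + (ad − bc)²:
  97 · 113 = 10961: from (4² + 9²)(7² + 8²), take (4·7 − 9·8, 4·8 + 9·7) = (28 − 72, 32 + 63) = (-44, 95); dropping signs (only squares matter) gives (44, 95); check 44² + 95² = 1936 + 9025 = 10961 ✓.
Step 4: Order so x ≤ y and verify: 44² + 95² = 1936 + 9025 = 10961 = n. ✓

n = 10961 = 44² + 95² (one valid representation with x ≤ y).


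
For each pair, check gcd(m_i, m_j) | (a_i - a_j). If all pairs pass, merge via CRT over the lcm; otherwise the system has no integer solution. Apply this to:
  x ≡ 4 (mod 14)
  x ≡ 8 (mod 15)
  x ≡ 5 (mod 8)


Moduli 14, 15, 8 are not pairwise coprime, so CRT works modulo lcm(m_i) when all pairwise compatibility conditions hold.
Pairwise compatibility: gcd(m_i, m_j) must divide a_i - a_j for every pair.
Merge one congruence at a time:
  Start: x ≡ 4 (mod 14).
  Combine with x ≡ 8 (mod 15): gcd(14, 15) = 1; 8 - 4 = 4, which IS divisible by 1, so compatible.
    Write x = 4 + 14·t and substitute into x ≡ 8 (mod 15): 14·t ≡ 8 − 4 = 4 (mod 15).
    The inverse of 14 mod 15 is 14 (since 14·14 = 196 = 13·15 + 1), so t ≡ 14·4 = 56 ≡ 11 (mod 15).
    Then x = 4 + 14·11 = 158, valid modulo lcm(14, 15) = 210: x ≡ 158 (mod 210).
  Combine with x ≡ 5 (mod 8): gcd(210, 8) = 2, and 5 - 158 = -153 is NOT divisible by 2.
    ⇒ system is inconsistent (no integer solution).

No solution (the system is inconsistent).


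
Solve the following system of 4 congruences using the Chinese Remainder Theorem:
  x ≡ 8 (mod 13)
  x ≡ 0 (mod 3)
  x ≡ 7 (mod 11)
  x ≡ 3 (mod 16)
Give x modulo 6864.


Product of moduli M = 13 · 3 · 11 · 16 = 6864.
Merge one congruence at a time:
  Start: x ≡ 8 (mod 13).
  Combine with x ≡ 0 (mod 3); new modulus lcm = 39.
    Write x = 8 + 13·t and substitute into x ≡ 0 (mod 3): 13·t ≡ 0 − 8 = -8 (mod 3).
    Reduce coefficients mod 3: 1·t ≡ 1 (mod 3).
    So t ≡ 1 (mod 3).
    Then x = 8 + 13·1 = 21, valid modulo lcm(13, 3) = 39: x ≡ 21 (mod 39).
  Combine with x ≡ 7 (mod 11); new modulus lcm = 429.
    Write x = 21 + 39·t and substitute into x ≡ 7 (mod 11): 39·t ≡ 7 − 21 = -14 (mod 11).
    Reduce coefficients mod 11: 6·t ≡ 8 (mod 11).
    The inverse of 6 mod 11 is 2 (since 6·2 = 12 = 1·11 + 1), so t ≡ 2·8 = 16 ≡ 5 (mod 11).
    Then x = 21 + 39·5 = 216, valid modulo lcm(39, 11) = 429: x ≡ 216 (mod 429).
  Combine with x ≡ 3 (mod 16); new modulus lcm = 6864.
    Write x = 216 + 429·t and substitute into x ≡ 3 (mod 16): 429·t ≡ 3 − 216 = -213 (mod 16).
    Reduce coefficients mod 16: 13·t ≡ 11 (mod 16).
    The inverse of 13 mod 16 is 5 (since 13·5 = 65 = 4·16 + 1), so t ≡ 5·11 = 55 ≡ 7 (mod 16).
    Then x = 216 + 429·7 = 3219, valid modulo lcm(429, 16) = 6864: x ≡ 3219 (mod 6864).
Verify against each original: 3219 mod 13 = 8, 3219 mod 3 = 0, 3219 mod 11 = 7, 3219 mod 16 = 3.

x ≡ 3219 (mod 6864).


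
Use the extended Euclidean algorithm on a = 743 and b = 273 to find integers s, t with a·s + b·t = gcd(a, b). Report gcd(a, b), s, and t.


Euclidean algorithm on (743, 273) — divide until remainder is 0:
  743 = 2 · 273 + 197
  273 = 1 · 197 + 76
  197 = 2 · 76 + 45
  76 = 1 · 45 + 31
  45 = 1 · 31 + 14
  31 = 2 · 14 + 3
  14 = 4 · 3 + 2
  3 = 1 · 2 + 1
  2 = 2 · 1 + 0
gcd(743, 273) = 1.
Track Bezout coefficients alongside the remainders: start with r₀ = 743 = a·1 + b·0 (s = 1, t = 0) and r₁ = 273 = a·0 + b·1 (s = 0, t = 1); each new remainder r_{k+1} = r_{k-1} − q_k·r_k inherits s_{k+1} = s_{k-1} − q_k·s_k, t_{k+1} = t_{k-1} − q_k·t_k, so r_k = a·s_k + b·t_k at every step:
  q = 2: r = 197, s = 1 − 2·0 = 1, t = 0 − 2·1 = -2  (check: 743·1 + 273·(-2) = 197)
  q = 1: r = 76, s = 0 − 1·1 = -1, t = 1 − 1·(-2) = 3  (check: 743·(-1) + 273·3 = 76)
  q = 2: r = 45, s = 1 − 2·(-1) = 3, t = -2 − 2·3 = -8  (check: 743·3 + 273·(-8) = 45)
  q = 1: r = 31, s = -1 − 1·3 = -4, t = 3 − 1·(-8) = 11  (check: 743·(-4) + 273·11 = 31)
  q = 1: r = 14, s = 3 − 1·(-4) = 7, t = -8 − 1·11 = -19  (check: 743·7 + 273·(-19) = 14)
  q = 2: r = 3, s = -4 − 2·7 = -18, t = 11 − 2·(-19) = 49  (check: 743·(-18) + 273·49 = 3)
  q = 4: r = 2, s = 7 − 4·(-18) = 79, t = -19 − 4·49 = -215  (check: 743·79 + 273·(-215) = 2)
  q = 1: r = 1, s = -18 − 1·79 = -97, t = 49 − 1·(-215) = 264  (check: 743·(-97) + 273·264 = 1)
The row with r = 1 (the gcd) gives the Bezout coefficients s = -97, t = 264.
Result: 743 · (-97) + 273 · (264) = 1.

gcd(743, 273) = 1; s = -97, t = 264 (check: 743·(-97) + 273·264 = 1).


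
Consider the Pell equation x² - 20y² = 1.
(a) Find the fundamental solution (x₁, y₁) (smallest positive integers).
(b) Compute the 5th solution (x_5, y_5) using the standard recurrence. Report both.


Step 1: Find the fundamental solution (x₁, y₁) of x² - 20y² = 1.
  Expand √20 as a continued fraction. a₀ = ⌊√20⌋ = 4; iterate m_{k+1} = d_k·a_k − m_k, d_{k+1} = (20 − m_{k+1}²)/d_k, a_{k+1} = ⌊(a₀ + m_{k+1})/d_{k+1}⌋ (starting m₀ = 0, d₀ = 1), with convergents p_k = a_k·p_{k-1} + p_{k-2}, q_k = a_k·q_{k-1} + q_{k-2} (p₋₁ = 1, q₋₁ = 0):
  k = 0: a₀ = 4; p₀/q₀ = 4/1; p₀² − 20·q₀² = 16 − 20 = -4.
  k = 1: m = 4, d = 4, a = ⌊(4 + 4)/4⌋ = 2; p/q = (2·4 + 1)/(2·1 + 0) = 9/2; p² − 20·q² = 81 − 80 = 1.
  The first convergent with p² − 20·q² = 1 gives the fundamental solution (x₁, y₁) = (9, 2).
Step 2: Apply the recurrence (x_{n+1}, y_{n+1}) = (x₁x_n + 20y₁y_n, x₁y_n + y₁x_n) repeatedly.
  From (x_1, y_1) = (9, 2): x_2 = 9·9 + 20·2·2 = 161; y_2 = 9·2 + 2·9 = 36.
  From (x_2, y_2) = (161, 36): x_3 = 9·161 + 20·2·36 = 2889; y_3 = 9·36 + 2·161 = 646.
  From (x_3, y_3) = (2889, 646): x_4 = 9·2889 + 20·2·646 = 51841; y_4 = 9·646 + 2·2889 = 11592.
  From (x_4, y_4) = (51841, 11592): x_5 = 9·51841 + 20·2·11592 = 930249; y_5 = 9·11592 + 2·51841 = 208010.
Step 3: Verify x_5² - 20·y_5² = 865363202001 - 865363202000 = 1 (should be 1). ✓

(x_1, y_1) = (9, 2); (x_5, y_5) = (930249, 208010).


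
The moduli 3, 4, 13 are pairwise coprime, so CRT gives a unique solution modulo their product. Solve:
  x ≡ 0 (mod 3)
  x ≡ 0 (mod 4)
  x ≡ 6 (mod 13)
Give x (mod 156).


Moduli 3, 4, 13 are pairwise coprime; by CRT there is a unique solution modulo M = 3 · 4 · 13 = 156.
Solve pairwise, accumulating the modulus:
  Start with x ≡ 0 (mod 3).
  Combine with x ≡ 0 (mod 4): since gcd(3, 4) = 1, we get a unique residue mod 12.
    Write x = 0 + 3·t and substitute into x ≡ 0 (mod 4): 3·t ≡ 0 − 0 = 0 (mod 4).
    The inverse of 3 mod 4 is 3 (since 3·3 = 9 = 2·4 + 1), so t ≡ 3·0 = 0 ≡ 0 (mod 4).
    Then x = 0 + 3·0 = 0, valid modulo lcm(3, 4) = 12: x ≡ 0 (mod 12).
  Combine with x ≡ 6 (mod 13): since gcd(12, 13) = 1, we get a unique residue mod 156.
    Write x = 0 + 12·t and substitute into x ≡ 6 (mod 13): 12·t ≡ 6 − 0 = 6 (mod 13).
    The inverse of 12 mod 13 is 12 (since 12·12 = 144 = 11·13 + 1), so t ≡ 12·6 = 72 ≡ 7 (mod 13).
    Then x = 0 + 12·7 = 84, valid modulo lcm(12, 13) = 156: x ≡ 84 (mod 156).
Verify: 84 mod 3 = 0 ✓, 84 mod 4 = 0 ✓, 84 mod 13 = 6 ✓.

x ≡ 84 (mod 156).


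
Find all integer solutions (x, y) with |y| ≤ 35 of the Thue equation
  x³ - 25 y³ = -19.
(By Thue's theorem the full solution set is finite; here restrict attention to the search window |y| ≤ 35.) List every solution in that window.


The equation is x³ - 25y³ = -19. For fixed y, x³ = 25·y³ − 19, so a solution requires the RHS to be a perfect cube.
Strategy: iterate y from -35 to 35, compute RHS = 25·y³ − 19, and check whether it is a (positive or negative) perfect cube.
Check small values of y:
  y = 0: RHS = -19 is not a perfect cube.
  y = 1: RHS = 6 is not a perfect cube.
  y = -1: RHS = -44 is not a perfect cube.
  y = 2: RHS = 181 is not a perfect cube.
  y = -2: RHS = -219 is not a perfect cube.
  y = 3: RHS = 656 is not a perfect cube.
  y = -3: RHS = -694 is not a perfect cube.
Continuing the search up to |y| = 35 finds no solutions either.
No (x, y) in the scanned range satisfies the equation.

No integer solutions with |y| ≤ 35.


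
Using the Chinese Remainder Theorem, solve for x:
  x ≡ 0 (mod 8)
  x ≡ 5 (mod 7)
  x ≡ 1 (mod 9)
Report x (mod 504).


Moduli 8, 7, 9 are pairwise coprime; by CRT there is a unique solution modulo M = 8 · 7 · 9 = 504.
Solve pairwise, accumulating the modulus:
  Start with x ≡ 0 (mod 8).
  Combine with x ≡ 5 (mod 7): since gcd(8, 7) = 1, we get a unique residue mod 56.
    Write x = 0 + 8·t and substitute into x ≡ 5 (mod 7): 8·t ≡ 5 − 0 = 5 (mod 7).
    Reduce coefficients mod 7: 1·t ≡ 5 (mod 7).
    So t ≡ 5 (mod 7).
    Then x = 0 + 8·5 = 40, valid modulo lcm(8, 7) = 56: x ≡ 40 (mod 56).
  Combine with x ≡ 1 (mod 9): since gcd(56, 9) = 1, we get a unique residue mod 504.
    Write x = 40 + 56·t and substitute into x ≡ 1 (mod 9): 56·t ≡ 1 − 40 = -39 (mod 9).
    Reduce coefficients mod 9: 2·t ≡ 6 (mod 9).
    The inverse of 2 mod 9 is 5 (since 2·5 = 10 = 1·9 + 1), so t ≡ 5·6 = 30 ≡ 3 (mod 9).
    Then x = 40 + 56·3 = 208, valid modulo lcm(56, 9) = 504: x ≡ 208 (mod 504).
Verify: 208 mod 8 = 0 ✓, 208 mod 7 = 5 ✓, 208 mod 9 = 1 ✓.

x ≡ 208 (mod 504).


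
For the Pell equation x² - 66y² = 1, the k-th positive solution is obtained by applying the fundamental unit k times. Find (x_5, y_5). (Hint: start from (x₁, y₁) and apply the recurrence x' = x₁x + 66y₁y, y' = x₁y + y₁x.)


Step 1: Find the fundamental solution (x₁, y₁) of x² - 66y² = 1.
  Expand √66 as a continued fraction. a₀ = ⌊√66⌋ = 8; iterate m_{k+1} = d_k·a_k − m_k, d_{k+1} = (66 − m_{k+1}²)/d_k, a_{k+1} = ⌊(a₀ + m_{k+1})/d_{k+1}⌋ (starting m₀ = 0, d₀ = 1), with convergents p_k = a_k·p_{k-1} + p_{k-2}, q_k = a_k·q_{k-1} + q_{k-2} (p₋₁ = 1, q₋₁ = 0):
  k = 0: a₀ = 8; p₀/q₀ = 8/1; p₀² − 66·q₀² = 64 − 66 = -2.
  k = 1: m = 8, d = 2, a = ⌊(8 + 8)/2⌋ = 8; p/q = (8·8 + 1)/(8·1 + 0) = 65/8; p² − 66·q² = 4225 − 4224 = 1.
  The first convergent with p² − 66·q² = 1 gives the fundamental solution (x₁, y₁) = (65, 8).
Step 2: Apply the recurrence (x_{n+1}, y_{n+1}) = (x₁x_n + 66y₁y_n, x₁y_n + y₁x_n) repeatedly.
  From (x_1, y_1) = (65, 8): x_2 = 65·65 + 66·8·8 = 8449; y_2 = 65·8 + 8·65 = 1040.
  From (x_2, y_2) = (8449, 1040): x_3 = 65·8449 + 66·8·1040 = 1098305; y_3 = 65·1040 + 8·8449 = 135192.
  From (x_3, y_3) = (1098305, 135192): x_4 = 65·1098305 + 66·8·135192 = 142771201; y_4 = 65·135192 + 8·1098305 = 17573920.
  From (x_4, y_4) = (142771201, 17573920): x_5 = 65·142771201 + 66·8·17573920 = 18559157825; y_5 = 65·17573920 + 8·142771201 = 2284474408.
Step 3: Verify x_5² - 66·y_5² = 344442339173258730625 - 344442339173258730624 = 1 (should be 1). ✓

(x_1, y_1) = (65, 8); (x_5, y_5) = (18559157825, 2284474408).


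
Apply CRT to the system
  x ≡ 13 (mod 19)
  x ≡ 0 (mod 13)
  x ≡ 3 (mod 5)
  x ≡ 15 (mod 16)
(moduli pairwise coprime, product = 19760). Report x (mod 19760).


Product of moduli M = 19 · 13 · 5 · 16 = 19760.
Merge one congruence at a time:
  Start: x ≡ 13 (mod 19).
  Combine with x ≡ 0 (mod 13); new modulus lcm = 247.
    Write x = 13 + 19·t and substitute into x ≡ 0 (mod 13): 19·t ≡ 0 − 13 = -13 (mod 13).
    Reduce coefficients mod 13: 6·t ≡ 0 (mod 13).
    The inverse of 6 mod 13 is 11 (since 6·11 = 66 = 5·13 + 1), so t ≡ 11·0 = 0 ≡ 0 (mod 13).
    Then x = 13 + 19·0 = 13, valid modulo lcm(19, 13) = 247: x ≡ 13 (mod 247).
  Combine with x ≡ 3 (mod 5); new modulus lcm = 1235.
    Write x = 13 + 247·t and substitute into x ≡ 3 (mod 5): 247·t ≡ 3 − 13 = -10 (mod 5).
    Reduce coefficients mod 5: 2·t ≡ 0 (mod 5).
    The inverse of 2 mod 5 is 3 (since 2·3 = 6 = 1·5 + 1), so t ≡ 3·0 = 0 ≡ 0 (mod 5).
    Then x = 13 + 247·0 = 13, valid modulo lcm(247, 5) = 1235: x ≡ 13 (mod 1235).
  Combine with x ≡ 15 (mod 16); new modulus lcm = 19760.
    Write x = 13 + 1235·t and substitute into x ≡ 15 (mod 16): 1235·t ≡ 15 − 13 = 2 (mod 16).
    Reduce coefficients mod 16: 3·t ≡ 2 (mod 16).
    The inverse of 3 mod 16 is 11 (since 3·11 = 33 = 2·16 + 1), so t ≡ 11·2 = 22 ≡ 6 (mod 16).
    Then x = 13 + 1235·6 = 7423, valid modulo lcm(1235, 16) = 19760: x ≡ 7423 (mod 19760).
Verify against each original: 7423 mod 19 = 13, 7423 mod 13 = 0, 7423 mod 5 = 3, 7423 mod 16 = 15.

x ≡ 7423 (mod 19760).


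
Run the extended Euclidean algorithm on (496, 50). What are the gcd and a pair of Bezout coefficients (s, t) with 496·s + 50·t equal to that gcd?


Euclidean algorithm on (496, 50) — divide until remainder is 0:
  496 = 9 · 50 + 46
  50 = 1 · 46 + 4
  46 = 11 · 4 + 2
  4 = 2 · 2 + 0
gcd(496, 50) = 2.
Track Bezout coefficients alongside the remainders: start with r₀ = 496 = a·1 + b·0 (s = 1, t = 0) and r₁ = 50 = a·0 + b·1 (s = 0, t = 1); each new remainder r_{k+1} = r_{k-1} − q_k·r_k inherits s_{k+1} = s_{k-1} − q_k·s_k, t_{k+1} = t_{k-1} − q_k·t_k, so r_k = a·s_k + b·t_k at every step:
  q = 9: r = 46, s = 1 − 9·0 = 1, t = 0 − 9·1 = -9  (check: 496·1 + 50·(-9) = 46)
  q = 1: r = 4, s = 0 − 1·1 = -1, t = 1 − 1·(-9) = 10  (check: 496·(-1) + 50·10 = 4)
  q = 11: r = 2, s = 1 − 11·(-1) = 12, t = -9 − 11·10 = -119  (check: 496·12 + 50·(-119) = 2)
The row with r = 2 (the gcd) gives the Bezout coefficients s = 12, t = -119.
Result: 496 · (12) + 50 · (-119) = 2.

gcd(496, 50) = 2; s = 12, t = -119 (check: 496·12 + 50·(-119) = 2).


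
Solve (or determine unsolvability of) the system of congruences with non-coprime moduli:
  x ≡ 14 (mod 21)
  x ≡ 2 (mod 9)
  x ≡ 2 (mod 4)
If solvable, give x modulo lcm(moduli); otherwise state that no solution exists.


Moduli 21, 9, 4 are not pairwise coprime, so CRT works modulo lcm(m_i) when all pairwise compatibility conditions hold.
Pairwise compatibility: gcd(m_i, m_j) must divide a_i - a_j for every pair.
Merge one congruence at a time:
  Start: x ≡ 14 (mod 21).
  Combine with x ≡ 2 (mod 9): gcd(21, 9) = 3; 2 - 14 = -12, which IS divisible by 3, so compatible.
    Write x = 14 + 21·t and substitute into x ≡ 2 (mod 9): 21·t ≡ 2 − 14 = -12 (mod 9).
    Divide the congruence (and modulus) by g = 3: 7·t ≡ -4 (mod 3).
    Reduce coefficients mod 3: 1·t ≡ 2 (mod 3).
    So t ≡ 2 (mod 3).
    Then x = 14 + 21·2 = 56, valid modulo lcm(21, 9) = 63: x ≡ 56 (mod 63).
  Combine with x ≡ 2 (mod 4): gcd(63, 4) = 1; 2 - 56 = -54, which IS divisible by 1, so compatible.
    Write x = 56 + 63·t and substitute into x ≡ 2 (mod 4): 63·t ≡ 2 − 56 = -54 (mod 4).
    Reduce coefficients mod 4: 3·t ≡ 2 (mod 4).
    The inverse of 3 mod 4 is 3 (since 3·3 = 9 = 2·4 + 1), so t ≡ 3·2 = 6 ≡ 2 (mod 4).
    Then x = 56 + 63·2 = 182, valid modulo lcm(63, 4) = 252: x ≡ 182 (mod 252).
Verify: 182 mod 21 = 14, 182 mod 9 = 2, 182 mod 4 = 2.

x ≡ 182 (mod 252).


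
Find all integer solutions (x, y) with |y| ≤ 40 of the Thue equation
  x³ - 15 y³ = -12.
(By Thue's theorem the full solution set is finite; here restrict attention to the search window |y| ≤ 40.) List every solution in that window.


The equation is x³ - 15y³ = -12. For fixed y, x³ = 15·y³ − 12, so a solution requires the RHS to be a perfect cube.
Strategy: iterate y from -40 to 40, compute RHS = 15·y³ − 12, and check whether it is a (positive or negative) perfect cube.
Check small values of y:
  y = 0: RHS = -12 is not a perfect cube.
  y = 1: RHS = 3 is not a perfect cube.
  y = -1: RHS = -27 = (-3)³ ⇒ x = -3 works.
  y = 2: RHS = 108 is not a perfect cube.
  y = -2: RHS = -132 is not a perfect cube.
  y = 3: RHS = 393 is not a perfect cube.
  y = -3: RHS = -417 is not a perfect cube.
Continuing the search up to |y| = 40 finds no further solutions beyond those listed.
Collected solutions: (-3, -1).

Solutions (with |y| ≤ 40): (-3, -1).


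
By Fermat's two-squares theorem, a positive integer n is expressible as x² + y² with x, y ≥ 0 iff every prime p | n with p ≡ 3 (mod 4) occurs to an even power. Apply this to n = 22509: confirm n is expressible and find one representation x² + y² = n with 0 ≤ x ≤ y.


Step 1: Factor n = 22509 = 3^2 · 41 · 61.
Step 2: Check the mod-4 condition on each prime factor: 3 ≡ 3 (mod 4), exponent 2 (must be even); 41 ≡ 1 (mod 4), exponent 1; 61 ≡ 1 (mod 4), exponent 1.
All primes ≡ 3 (mod 4) appear to even exponent (or don't appear), so by the two-squares theorem n IS expressible as a sum of two squares.
Step 3: Build a representation. Group n = k² · m with k = 3 and m = 41 · 61 = 2501 (a product of primes ≡ 1 (mod 4)); a representation of m scales to one of n via (k·x)² + (k·y)² = k²(x² + y²). Each prime p ≡ 1 (mod 4) is itself a sum of two squares; find a² by testing p − a² for a perfect square:
  41: 41 − 1² = 40, 41 − 2² = 37, 41 − 3² = 32, 41 − 4² = 25 = 5² ⇒ 41 = 4² + 5².
  61: 61 − 1² = 60, 61 − 2² = 57, 61 − 3² = 52, 61 − 4² = 45, 61 − 5² = 36 = 6² ⇒ 61 = 5² + 6².
  Combine using the Brahmagupta–Fibonacci identity (a² + b²)(c² + d²) = (ac − bd)² + (ad + bc)² = (ac + bd)² + (ad − bc)²:
  41 · 61 = 2501: from (4² + 5²)(5² + 6²), take (4·5 − 5·6, 4·6 + 5·5) = (20 − 30, 24 + 25) = (-10, 49); dropping signs (only squares matter) gives (10, 49); check 10² + 49² = 100 + 2401 = 2501 ✓.
  Scale by k = 3: (3·10, 3·49) = (30, 147).
Step 4: Order so x ≤ y and verify: 30² + 147² = 900 + 21609 = 22509 = n. ✓

n = 22509 = 30² + 147² (one valid representation with x ≤ y).


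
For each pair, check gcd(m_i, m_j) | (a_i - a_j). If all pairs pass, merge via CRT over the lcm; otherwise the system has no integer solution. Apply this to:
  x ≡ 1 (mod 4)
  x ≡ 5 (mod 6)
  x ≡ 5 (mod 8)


Moduli 4, 6, 8 are not pairwise coprime, so CRT works modulo lcm(m_i) when all pairwise compatibility conditions hold.
Pairwise compatibility: gcd(m_i, m_j) must divide a_i - a_j for every pair.
Merge one congruence at a time:
  Start: x ≡ 1 (mod 4).
  Combine with x ≡ 5 (mod 6): gcd(4, 6) = 2; 5 - 1 = 4, which IS divisible by 2, so compatible.
    Write x = 1 + 4·t and substitute into x ≡ 5 (mod 6): 4·t ≡ 5 − 1 = 4 (mod 6).
    Divide the congruence (and modulus) by g = 2: 2·t ≡ 2 (mod 3).
    The inverse of 2 mod 3 is 2 (since 2·2 = 4 = 1·3 + 1), so t ≡ 2·2 = 4 ≡ 1 (mod 3).
    Then x = 1 + 4·1 = 5, valid modulo lcm(4, 6) = 12: x ≡ 5 (mod 12).
  Combine with x ≡ 5 (mod 8): gcd(12, 8) = 4; 5 - 5 = 0, which IS divisible by 4, so compatible.
    Write x = 5 + 12·t and substitute into x ≡ 5 (mod 8): 12·t ≡ 5 − 5 = 0 (mod 8).
    Divide the congruence (and modulus) by g = 4: 3·t ≡ 0 (mod 2).
    Reduce coefficients mod 2: 1·t ≡ 0 (mod 2).
    So t ≡ 0 (mod 2).
    Then x = 5 + 12·0 = 5, valid modulo lcm(12, 8) = 24: x ≡ 5 (mod 24).
Verify: 5 mod 4 = 1, 5 mod 6 = 5, 5 mod 8 = 5.

x ≡ 5 (mod 24).


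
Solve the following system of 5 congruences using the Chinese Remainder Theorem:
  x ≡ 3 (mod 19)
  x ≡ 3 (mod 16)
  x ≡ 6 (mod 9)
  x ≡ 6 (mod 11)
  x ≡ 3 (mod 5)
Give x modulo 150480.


Product of moduli M = 19 · 16 · 9 · 11 · 5 = 150480.
Merge one congruence at a time:
  Start: x ≡ 3 (mod 19).
  Combine with x ≡ 3 (mod 16); new modulus lcm = 304.
    Write x = 3 + 19·t and substitute into x ≡ 3 (mod 16): 19·t ≡ 3 − 3 = 0 (mod 16).
    Reduce coefficients mod 16: 3·t ≡ 0 (mod 16).
    The inverse of 3 mod 16 is 11 (since 3·11 = 33 = 2·16 + 1), so t ≡ 11·0 = 0 ≡ 0 (mod 16).
    Then x = 3 + 19·0 = 3, valid modulo lcm(19, 16) = 304: x ≡ 3 (mod 304).
  Combine with x ≡ 6 (mod 9); new modulus lcm = 2736.
    Write x = 3 + 304·t and substitute into x ≡ 6 (mod 9): 304·t ≡ 6 − 3 = 3 (mod 9).
    Reduce coefficients mod 9: 7·t ≡ 3 (mod 9).
    The inverse of 7 mod 9 is 4 (since 7·4 = 28 = 3·9 + 1), so t ≡ 4·3 = 12 ≡ 3 (mod 9).
    Then x = 3 + 304·3 = 915, valid modulo lcm(304, 9) = 2736: x ≡ 915 (mod 2736).
  Combine with x ≡ 6 (mod 11); new modulus lcm = 30096.
    Write x = 915 + 2736·t and substitute into x ≡ 6 (mod 11): 2736·t ≡ 6 − 915 = -909 (mod 11).
    Reduce coefficients mod 11: 8·t ≡ 4 (mod 11).
    The inverse of 8 mod 11 is 7 (since 8·7 = 56 = 5·11 + 1), so t ≡ 7·4 = 28 ≡ 6 (mod 11).
    Then x = 915 + 2736·6 = 17331, valid modulo lcm(2736, 11) = 30096: x ≡ 17331 (mod 30096).
  Combine with x ≡ 3 (mod 5); new modulus lcm = 150480.
    Write x = 17331 + 30096·t and substitute into x ≡ 3 (mod 5): 30096·t ≡ 3 − 17331 = -17328 (mod 5).
    Reduce coefficients mod 5: 1·t ≡ 2 (mod 5).
    So t ≡ 2 (mod 5).
    Then x = 17331 + 30096·2 = 77523, valid modulo lcm(30096, 5) = 150480: x ≡ 77523 (mod 150480).
Verify against each original: 77523 mod 19 = 3, 77523 mod 16 = 3, 77523 mod 9 = 6, 77523 mod 11 = 6, 77523 mod 5 = 3.

x ≡ 77523 (mod 150480).


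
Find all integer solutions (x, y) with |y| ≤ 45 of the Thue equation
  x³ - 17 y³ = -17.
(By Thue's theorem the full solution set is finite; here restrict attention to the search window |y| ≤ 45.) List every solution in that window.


The equation is x³ - 17y³ = -17. For fixed y, x³ = 17·y³ − 17, so a solution requires the RHS to be a perfect cube.
Strategy: iterate y from -45 to 45, compute RHS = 17·y³ − 17, and check whether it is a (positive or negative) perfect cube.
Check small values of y:
  y = 0: RHS = -17 is not a perfect cube.
  y = 1: RHS = 0 = (0)³ ⇒ x = 0 works.
  y = -1: RHS = -34 is not a perfect cube.
  y = 2: RHS = 119 is not a perfect cube.
  y = -2: RHS = -153 is not a perfect cube.
  y = 3: RHS = 442 is not a perfect cube.
  y = -3: RHS = -476 is not a perfect cube.
Continuing the search up to |y| = 45 finds no further solutions beyond those listed.
Collected solutions: (0, 1).

Solutions (with |y| ≤ 45): (0, 1).


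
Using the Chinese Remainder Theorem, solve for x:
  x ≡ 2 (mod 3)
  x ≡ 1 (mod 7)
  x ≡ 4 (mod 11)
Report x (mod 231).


Moduli 3, 7, 11 are pairwise coprime; by CRT there is a unique solution modulo M = 3 · 7 · 11 = 231.
Solve pairwise, accumulating the modulus:
  Start with x ≡ 2 (mod 3).
  Combine with x ≡ 1 (mod 7): since gcd(3, 7) = 1, we get a unique residue mod 21.
    Write x = 2 + 3·t and substitute into x ≡ 1 (mod 7): 3·t ≡ 1 − 2 = -1 (mod 7).
    Reduce coefficients mod 7: 3·t ≡ 6 (mod 7).
    The inverse of 3 mod 7 is 5 (since 3·5 = 15 = 2·7 + 1), so t ≡ 5·6 = 30 ≡ 2 (mod 7).
    Then x = 2 + 3·2 = 8, valid modulo lcm(3, 7) = 21: x ≡ 8 (mod 21).
  Combine with x ≡ 4 (mod 11): since gcd(21, 11) = 1, we get a unique residue mod 231.
    Write x = 8 + 21·t and substitute into x ≡ 4 (mod 11): 21·t ≡ 4 − 8 = -4 (mod 11).
    Reduce coefficients mod 11: 10·t ≡ 7 (mod 11).
    The inverse of 10 mod 11 is 10 (since 10·10 = 100 = 9·11 + 1), so t ≡ 10·7 = 70 ≡ 4 (mod 11).
    Then x = 8 + 21·4 = 92, valid modulo lcm(21, 11) = 231: x ≡ 92 (mod 231).
Verify: 92 mod 3 = 2 ✓, 92 mod 7 = 1 ✓, 92 mod 11 = 4 ✓.

x ≡ 92 (mod 231).


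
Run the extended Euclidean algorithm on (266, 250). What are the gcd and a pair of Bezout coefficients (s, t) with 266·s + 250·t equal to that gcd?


Euclidean algorithm on (266, 250) — divide until remainder is 0:
  266 = 1 · 250 + 16
  250 = 15 · 16 + 10
  16 = 1 · 10 + 6
  10 = 1 · 6 + 4
  6 = 1 · 4 + 2
  4 = 2 · 2 + 0
gcd(266, 250) = 2.
Track Bezout coefficients alongside the remainders: start with r₀ = 266 = a·1 + b·0 (s = 1, t = 0) and r₁ = 250 = a·0 + b·1 (s = 0, t = 1); each new remainder r_{k+1} = r_{k-1} − q_k·r_k inherits s_{k+1} = s_{k-1} − q_k·s_k, t_{k+1} = t_{k-1} − q_k·t_k, so r_k = a·s_k + b·t_k at every step:
  q = 1: r = 16, s = 1 − 1·0 = 1, t = 0 − 1·1 = -1  (check: 266·1 + 250·(-1) = 16)
  q = 15: r = 10, s = 0 − 15·1 = -15, t = 1 − 15·(-1) = 16  (check: 266·(-15) + 250·16 = 10)
  q = 1: r = 6, s = 1 − 1·(-15) = 16, t = -1 − 1·16 = -17  (check: 266·16 + 250·(-17) = 6)
  q = 1: r = 4, s = -15 − 1·16 = -31, t = 16 − 1·(-17) = 33  (check: 266·(-31) + 250·33 = 4)
  q = 1: r = 2, s = 16 − 1·(-31) = 47, t = -17 − 1·33 = -50  (check: 266·47 + 250·(-50) = 2)
The row with r = 2 (the gcd) gives the Bezout coefficients s = 47, t = -50.
Result: 266 · (47) + 250 · (-50) = 2.

gcd(266, 250) = 2; s = 47, t = -50 (check: 266·47 + 250·(-50) = 2).


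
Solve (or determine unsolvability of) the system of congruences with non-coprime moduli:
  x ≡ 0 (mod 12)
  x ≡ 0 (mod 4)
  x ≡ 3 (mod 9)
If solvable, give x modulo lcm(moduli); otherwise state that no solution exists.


Moduli 12, 4, 9 are not pairwise coprime, so CRT works modulo lcm(m_i) when all pairwise compatibility conditions hold.
Pairwise compatibility: gcd(m_i, m_j) must divide a_i - a_j for every pair.
Merge one congruence at a time:
  Start: x ≡ 0 (mod 12).
  Combine with x ≡ 0 (mod 4): gcd(12, 4) = 4; 0 - 0 = 0, which IS divisible by 4, so compatible.
    Write x = 0 + 12·t and substitute into x ≡ 0 (mod 4): 12·t ≡ 0 − 0 = 0 (mod 4).
    Divide the congruence (and modulus) by g = 4: 3·t ≡ 0 (mod 1).
    Modulo 1 every t works; take t = 0.
    Then x = 0 + 12·0 = 0, valid modulo lcm(12, 4) = 12: x ≡ 0 (mod 12).
  Combine with x ≡ 3 (mod 9): gcd(12, 9) = 3; 3 - 0 = 3, which IS divisible by 3, so compatible.
    Write x = 0 + 12·t and substitute into x ≡ 3 (mod 9): 12·t ≡ 3 − 0 = 3 (mod 9).
    Divide the congruence (and modulus) by g = 3: 4·t ≡ 1 (mod 3).
    Reduce coefficients mod 3: 1·t ≡ 1 (mod 3).
    So t ≡ 1 (mod 3).
    Then x = 0 + 12·1 = 12, valid modulo lcm(12, 9) = 36: x ≡ 12 (mod 36).
Verify: 12 mod 12 = 0, 12 mod 4 = 0, 12 mod 9 = 3.

x ≡ 12 (mod 36).


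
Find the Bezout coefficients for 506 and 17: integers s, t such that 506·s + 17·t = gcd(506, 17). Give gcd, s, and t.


Euclidean algorithm on (506, 17) — divide until remainder is 0:
  506 = 29 · 17 + 13
  17 = 1 · 13 + 4
  13 = 3 · 4 + 1
  4 = 4 · 1 + 0
gcd(506, 17) = 1.
Track Bezout coefficients alongside the remainders: start with r₀ = 506 = a·1 + b·0 (s = 1, t = 0) and r₁ = 17 = a·0 + b·1 (s = 0, t = 1); each new remainder r_{k+1} = r_{k-1} − q_k·r_k inherits s_{k+1} = s_{k-1} − q_k·s_k, t_{k+1} = t_{k-1} − q_k·t_k, so r_k = a·s_k + b·t_k at every step:
  q = 29: r = 13, s = 1 − 29·0 = 1, t = 0 − 29·1 = -29  (check: 506·1 + 17·(-29) = 13)
  q = 1: r = 4, s = 0 − 1·1 = -1, t = 1 − 1·(-29) = 30  (check: 506·(-1) + 17·30 = 4)
  q = 3: r = 1, s = 1 − 3·(-1) = 4, t = -29 − 3·30 = -119  (check: 506·4 + 17·(-119) = 1)
The row with r = 1 (the gcd) gives the Bezout coefficients s = 4, t = -119.
Result: 506 · (4) + 17 · (-119) = 1.

gcd(506, 17) = 1; s = 4, t = -119 (check: 506·4 + 17·(-119) = 1).


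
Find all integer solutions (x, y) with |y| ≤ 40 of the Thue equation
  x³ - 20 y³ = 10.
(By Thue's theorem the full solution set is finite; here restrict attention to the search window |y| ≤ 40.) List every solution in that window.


The equation is x³ - 20y³ = 10. For fixed y, x³ = 20·y³ + 10, so a solution requires the RHS to be a perfect cube.
Strategy: iterate y from -40 to 40, compute RHS = 20·y³ + 10, and check whether it is a (positive or negative) perfect cube.
Check small values of y:
  y = 0: RHS = 10 is not a perfect cube.
  y = 1: RHS = 30 is not a perfect cube.
  y = -1: RHS = -10 is not a perfect cube.
  y = 2: RHS = 170 is not a perfect cube.
  y = -2: RHS = -150 is not a perfect cube.
  y = 3: RHS = 550 is not a perfect cube.
  y = -3: RHS = -530 is not a perfect cube.
Continuing the search up to |y| = 40 finds no solutions either.
No (x, y) in the scanned range satisfies the equation.

No integer solutions with |y| ≤ 40.


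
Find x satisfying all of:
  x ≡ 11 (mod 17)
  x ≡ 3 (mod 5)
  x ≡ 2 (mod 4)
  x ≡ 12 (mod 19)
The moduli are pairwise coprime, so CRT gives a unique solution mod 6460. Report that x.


Product of moduli M = 17 · 5 · 4 · 19 = 6460.
Merge one congruence at a time:
  Start: x ≡ 11 (mod 17).
  Combine with x ≡ 3 (mod 5); new modulus lcm = 85.
    Write x = 11 + 17·t and substitute into x ≡ 3 (mod 5): 17·t ≡ 3 − 11 = -8 (mod 5).
    Reduce coefficients mod 5: 2·t ≡ 2 (mod 5).
    The inverse of 2 mod 5 is 3 (since 2·3 = 6 = 1·5 + 1), so t ≡ 3·2 = 6 ≡ 1 (mod 5).
    Then x = 11 + 17·1 = 28, valid modulo lcm(17, 5) = 85: x ≡ 28 (mod 85).
  Combine with x ≡ 2 (mod 4); new modulus lcm = 340.
    Write x = 28 + 85·t and substitute into x ≡ 2 (mod 4): 85·t ≡ 2 − 28 = -26 (mod 4).
    Reduce coefficients mod 4: 1·t ≡ 2 (mod 4).
    So t ≡ 2 (mod 4).
    Then x = 28 + 85·2 = 198, valid modulo lcm(85, 4) = 340: x ≡ 198 (mod 340).
  Combine with x ≡ 12 (mod 19); new modulus lcm = 6460.
    Write x = 198 + 340·t and substitute into x ≡ 12 (mod 19): 340·t ≡ 12 − 198 = -186 (mod 19).
    Reduce coefficients mod 19: 17·t ≡ 4 (mod 19).
    The inverse of 17 mod 19 is 9 (since 17·9 = 153 = 8·19 + 1), so t ≡ 9·4 = 36 ≡ 17 (mod 19).
    Then x = 198 + 340·17 = 5978, valid modulo lcm(340, 19) = 6460: x ≡ 5978 (mod 6460).
Verify against each original: 5978 mod 17 = 11, 5978 mod 5 = 3, 5978 mod 4 = 2, 5978 mod 19 = 12.

x ≡ 5978 (mod 6460).


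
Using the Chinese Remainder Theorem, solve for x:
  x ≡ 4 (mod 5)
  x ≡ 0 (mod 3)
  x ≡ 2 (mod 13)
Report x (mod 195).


Moduli 5, 3, 13 are pairwise coprime; by CRT there is a unique solution modulo M = 5 · 3 · 13 = 195.
Solve pairwise, accumulating the modulus:
  Start with x ≡ 4 (mod 5).
  Combine with x ≡ 0 (mod 3): since gcd(5, 3) = 1, we get a unique residue mod 15.
    Write x = 4 + 5·t and substitute into x ≡ 0 (mod 3): 5·t ≡ 0 − 4 = -4 (mod 3).
    Reduce coefficients mod 3: 2·t ≡ 2 (mod 3).
    The inverse of 2 mod 3 is 2 (since 2·2 = 4 = 1·3 + 1), so t ≡ 2·2 = 4 ≡ 1 (mod 3).
    Then x = 4 + 5·1 = 9, valid modulo lcm(5, 3) = 15: x ≡ 9 (mod 15).
  Combine with x ≡ 2 (mod 13): since gcd(15, 13) = 1, we get a unique residue mod 195.
    Write x = 9 + 15·t and substitute into x ≡ 2 (mod 13): 15·t ≡ 2 − 9 = -7 (mod 13).
    Reduce coefficients mod 13: 2·t ≡ 6 (mod 13).
    The inverse of 2 mod 13 is 7 (since 2·7 = 14 = 1·13 + 1), so t ≡ 7·6 = 42 ≡ 3 (mod 13).
    Then x = 9 + 15·3 = 54, valid modulo lcm(15, 13) = 195: x ≡ 54 (mod 195).
Verify: 54 mod 5 = 4 ✓, 54 mod 3 = 0 ✓, 54 mod 13 = 2 ✓.

x ≡ 54 (mod 195).


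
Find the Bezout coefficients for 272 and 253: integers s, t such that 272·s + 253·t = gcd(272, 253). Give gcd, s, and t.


Euclidean algorithm on (272, 253) — divide until remainder is 0:
  272 = 1 · 253 + 19
  253 = 13 · 19 + 6
  19 = 3 · 6 + 1
  6 = 6 · 1 + 0
gcd(272, 253) = 1.
Track Bezout coefficients alongside the remainders: start with r₀ = 272 = a·1 + b·0 (s = 1, t = 0) and r₁ = 253 = a·0 + b·1 (s = 0, t = 1); each new remainder r_{k+1} = r_{k-1} − q_k·r_k inherits s_{k+1} = s_{k-1} − q_k·s_k, t_{k+1} = t_{k-1} − q_k·t_k, so r_k = a·s_k + b·t_k at every step:
  q = 1: r = 19, s = 1 − 1·0 = 1, t = 0 − 1·1 = -1  (check: 272·1 + 253·(-1) = 19)
  q = 13: r = 6, s = 0 − 13·1 = -13, t = 1 − 13·(-1) = 14  (check: 272·(-13) + 253·14 = 6)
  q = 3: r = 1, s = 1 − 3·(-13) = 40, t = -1 − 3·14 = -43  (check: 272·40 + 253·(-43) = 1)
The row with r = 1 (the gcd) gives the Bezout coefficients s = 40, t = -43.
Result: 272 · (40) + 253 · (-43) = 1.

gcd(272, 253) = 1; s = 40, t = -43 (check: 272·40 + 253·(-43) = 1).


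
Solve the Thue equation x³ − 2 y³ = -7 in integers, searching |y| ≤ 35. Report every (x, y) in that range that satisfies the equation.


The equation is x³ - 2y³ = -7. For fixed y, x³ = 2·y³ − 7, so a solution requires the RHS to be a perfect cube.
Strategy: iterate y from -35 to 35, compute RHS = 2·y³ − 7, and check whether it is a (positive or negative) perfect cube.
Check small values of y:
  y = 0: RHS = -7 is not a perfect cube.
  y = 1: RHS = -5 is not a perfect cube.
  y = -1: RHS = -9 is not a perfect cube.
  y = 2: RHS = 9 is not a perfect cube.
  y = -2: RHS = -23 is not a perfect cube.
  y = 3: RHS = 47 is not a perfect cube.
  y = -3: RHS = -61 is not a perfect cube.
Continuing the search up to |y| = 35 finds no solutions either.
No (x, y) in the scanned range satisfies the equation.

No integer solutions with |y| ≤ 35.
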